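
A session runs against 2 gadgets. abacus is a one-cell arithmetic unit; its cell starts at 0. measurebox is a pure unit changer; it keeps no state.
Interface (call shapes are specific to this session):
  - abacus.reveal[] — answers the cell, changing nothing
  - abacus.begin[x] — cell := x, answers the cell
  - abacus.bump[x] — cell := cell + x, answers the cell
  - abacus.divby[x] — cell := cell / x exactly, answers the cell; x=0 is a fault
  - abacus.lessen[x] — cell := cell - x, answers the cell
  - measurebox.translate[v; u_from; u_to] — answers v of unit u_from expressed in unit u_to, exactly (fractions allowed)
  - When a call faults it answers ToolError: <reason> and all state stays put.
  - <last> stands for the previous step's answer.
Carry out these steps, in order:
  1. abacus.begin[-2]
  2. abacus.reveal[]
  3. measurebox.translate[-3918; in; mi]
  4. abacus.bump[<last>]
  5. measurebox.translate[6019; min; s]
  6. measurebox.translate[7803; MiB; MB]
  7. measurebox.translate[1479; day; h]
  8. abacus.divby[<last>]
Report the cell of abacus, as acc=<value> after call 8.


Answer: acc=-21773/374837760

Derivation:
// 1. begin(x='-2') : -2
// 2. reveal() : -2
// 3. translate(v='-3918', u_from='in', u_to='mi') : -653/10560
// 4. bump(x='<last>') : -21773/10560
// 5. translate(v='6019', u_from='min', u_to='s') : 361140
// 6. translate(v='7803', u_from='MiB', u_to='MB') : 127844352/15625
// 7. translate(v='1479', u_from='day', u_to='h') : 35496
// 8. divby(x='<last>') : -21773/374837760


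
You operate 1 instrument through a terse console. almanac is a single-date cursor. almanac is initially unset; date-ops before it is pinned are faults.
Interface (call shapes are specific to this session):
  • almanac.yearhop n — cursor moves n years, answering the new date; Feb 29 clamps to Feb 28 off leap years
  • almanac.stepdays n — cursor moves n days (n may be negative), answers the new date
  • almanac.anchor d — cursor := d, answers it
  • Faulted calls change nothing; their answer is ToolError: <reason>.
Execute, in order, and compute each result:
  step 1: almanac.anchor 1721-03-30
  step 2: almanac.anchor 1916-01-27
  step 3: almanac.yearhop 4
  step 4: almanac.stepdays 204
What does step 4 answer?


Then almanac.anchor passing d: 1721-03-30, and get 1721-03-30.
Using almanac.anchor passing d: 1916-01-27, — result: 1916-01-27.
I call almanac.yearhop passing n: 4, and see 1920-01-27.
I call almanac.stepdays passing n: 204: 1920-08-18.

Answer: 1920-08-18


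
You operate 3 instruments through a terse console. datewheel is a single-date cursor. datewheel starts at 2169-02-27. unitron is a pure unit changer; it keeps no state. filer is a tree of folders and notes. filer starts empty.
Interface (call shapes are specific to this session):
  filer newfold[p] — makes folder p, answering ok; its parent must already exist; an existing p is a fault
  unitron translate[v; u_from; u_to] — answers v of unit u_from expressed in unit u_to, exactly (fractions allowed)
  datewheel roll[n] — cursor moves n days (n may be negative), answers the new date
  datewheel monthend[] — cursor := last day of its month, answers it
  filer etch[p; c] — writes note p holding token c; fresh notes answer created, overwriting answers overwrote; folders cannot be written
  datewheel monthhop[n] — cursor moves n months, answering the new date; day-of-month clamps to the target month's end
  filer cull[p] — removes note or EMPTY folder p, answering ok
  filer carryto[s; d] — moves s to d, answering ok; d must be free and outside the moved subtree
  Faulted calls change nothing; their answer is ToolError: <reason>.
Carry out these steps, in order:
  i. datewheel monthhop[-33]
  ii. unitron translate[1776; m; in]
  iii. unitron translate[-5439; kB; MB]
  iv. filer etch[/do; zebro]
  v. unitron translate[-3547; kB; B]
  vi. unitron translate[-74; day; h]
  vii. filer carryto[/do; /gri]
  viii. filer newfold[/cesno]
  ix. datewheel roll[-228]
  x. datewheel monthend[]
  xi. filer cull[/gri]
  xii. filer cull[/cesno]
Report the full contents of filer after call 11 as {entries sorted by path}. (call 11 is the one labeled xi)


Answer: {cesno/}

Derivation:
[in] datewheel monthhop -33
= 2166-05-27
[in] unitron translate 1776 m in
= 8880000/127
[in] unitron translate -5439 kB MB
= -5439/1000
[in] filer etch /do zebro
= created
[in] unitron translate -3547 kB B
= -3547000
[in] unitron translate -74 day h
= -1776
[in] filer carryto /do /gri
= ok
[in] filer newfold /cesno
= ok
[in] datewheel roll -228
= 2165-10-11
[in] datewheel monthend
= 2165-10-31
[in] filer cull /gri
= ok
[in] filer cull /cesno
= ok


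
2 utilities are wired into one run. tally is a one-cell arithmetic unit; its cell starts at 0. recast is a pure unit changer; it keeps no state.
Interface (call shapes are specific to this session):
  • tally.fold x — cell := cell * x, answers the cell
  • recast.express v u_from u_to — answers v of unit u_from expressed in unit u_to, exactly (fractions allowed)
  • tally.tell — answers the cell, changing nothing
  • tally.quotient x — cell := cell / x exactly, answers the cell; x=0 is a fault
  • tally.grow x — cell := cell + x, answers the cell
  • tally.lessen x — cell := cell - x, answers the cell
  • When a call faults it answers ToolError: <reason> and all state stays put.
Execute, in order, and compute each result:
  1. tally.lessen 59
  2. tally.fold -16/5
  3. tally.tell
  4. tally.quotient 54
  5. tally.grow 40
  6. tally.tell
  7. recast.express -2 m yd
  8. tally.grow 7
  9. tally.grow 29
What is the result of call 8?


Answer: 6817/135

Derivation:
% 1. lessen(x→59) : -59
% 2. fold(x→-16/5) : 944/5
% 3. tell() : 944/5
% 4. quotient(x→54) : 472/135
% 5. grow(x→40) : 5872/135
% 6. tell() : 5872/135
% 7. express(v→-2, u_from→m, u_to→yd) : -2500/1143
% 8. grow(x→7) : 6817/135
% 9. grow(x→29) : 10732/135


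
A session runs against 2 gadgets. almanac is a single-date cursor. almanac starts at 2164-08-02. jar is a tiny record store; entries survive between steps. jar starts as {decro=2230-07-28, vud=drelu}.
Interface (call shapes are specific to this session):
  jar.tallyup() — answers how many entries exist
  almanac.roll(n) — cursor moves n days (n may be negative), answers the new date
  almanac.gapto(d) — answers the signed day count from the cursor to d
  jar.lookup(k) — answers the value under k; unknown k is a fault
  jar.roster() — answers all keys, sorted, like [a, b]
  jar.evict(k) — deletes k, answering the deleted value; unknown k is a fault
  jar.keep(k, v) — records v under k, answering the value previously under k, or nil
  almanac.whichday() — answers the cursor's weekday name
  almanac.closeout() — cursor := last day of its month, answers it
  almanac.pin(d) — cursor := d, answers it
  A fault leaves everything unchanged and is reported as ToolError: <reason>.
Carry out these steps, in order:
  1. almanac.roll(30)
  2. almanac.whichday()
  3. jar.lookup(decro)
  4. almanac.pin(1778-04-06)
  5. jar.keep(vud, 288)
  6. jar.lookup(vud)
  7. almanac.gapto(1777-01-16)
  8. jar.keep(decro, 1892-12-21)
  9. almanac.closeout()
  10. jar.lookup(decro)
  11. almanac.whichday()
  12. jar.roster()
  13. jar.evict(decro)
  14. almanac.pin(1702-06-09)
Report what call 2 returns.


Answer: Saturday

Derivation:
I use almanac.roll passing 30, → 2164-09-01.
Calling almanac.whichday, giving Saturday.
I invoke jar.lookup passing decro, and observe 2230-07-28.
I invoke almanac.pin passing 1778-04-06, and see 1778-04-06.
I try jar.keep passing vud, 288: drelu.
Invoking jar.lookup passing vud, and get 288.
Then almanac.gapto passing 1777-01-16, → -445.
Then jar.keep passing decro, 1892-12-21: 2230-07-28.
I try almanac.closeout, and observe 1778-04-30.
I run jar.lookup passing decro: 1892-12-21.
I use almanac.whichday, yielding Thursday.
I invoke jar.roster(), yielding [decro, vud].
Now I run jar.evict passing decro, → 1892-12-21.
Then almanac.pin passing 1702-06-09, and get 1702-06-09.


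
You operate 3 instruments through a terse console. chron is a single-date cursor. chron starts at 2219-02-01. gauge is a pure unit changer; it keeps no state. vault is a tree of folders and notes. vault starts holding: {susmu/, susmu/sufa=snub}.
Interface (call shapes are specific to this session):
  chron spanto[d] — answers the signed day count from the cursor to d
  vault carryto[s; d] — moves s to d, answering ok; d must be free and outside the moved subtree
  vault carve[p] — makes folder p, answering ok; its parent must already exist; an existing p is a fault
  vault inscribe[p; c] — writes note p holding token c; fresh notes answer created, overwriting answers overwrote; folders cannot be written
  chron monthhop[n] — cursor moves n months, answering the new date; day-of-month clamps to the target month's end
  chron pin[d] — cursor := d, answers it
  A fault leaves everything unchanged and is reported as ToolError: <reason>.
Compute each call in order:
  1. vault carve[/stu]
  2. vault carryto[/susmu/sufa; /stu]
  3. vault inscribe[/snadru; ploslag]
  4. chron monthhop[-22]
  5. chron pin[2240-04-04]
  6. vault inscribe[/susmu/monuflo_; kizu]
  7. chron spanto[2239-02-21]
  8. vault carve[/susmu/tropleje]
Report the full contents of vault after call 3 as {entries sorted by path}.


I call vault carve with p: /stu, and observe ok.
I run vault carryto with s: /susmu/sufa, d: /stu, yielding ToolError: exists.
Invoking vault inscribe with p: /snadru, c: ploslag, and observe created.
I run chron monthhop with n: -22: 2217-04-01.
Calling chron pin with d: 2240-04-04, and get 2240-04-04.
Invoking vault inscribe with p: /susmu/monuflo_, c: kizu, which returns created.
Invoking chron spanto with d: 2239-02-21, yielding -408.
Now I run vault carve with p: /susmu/tropleje, and see ok.

Answer: {snadru=ploslag, stu/, susmu/, susmu/sufa=snub}


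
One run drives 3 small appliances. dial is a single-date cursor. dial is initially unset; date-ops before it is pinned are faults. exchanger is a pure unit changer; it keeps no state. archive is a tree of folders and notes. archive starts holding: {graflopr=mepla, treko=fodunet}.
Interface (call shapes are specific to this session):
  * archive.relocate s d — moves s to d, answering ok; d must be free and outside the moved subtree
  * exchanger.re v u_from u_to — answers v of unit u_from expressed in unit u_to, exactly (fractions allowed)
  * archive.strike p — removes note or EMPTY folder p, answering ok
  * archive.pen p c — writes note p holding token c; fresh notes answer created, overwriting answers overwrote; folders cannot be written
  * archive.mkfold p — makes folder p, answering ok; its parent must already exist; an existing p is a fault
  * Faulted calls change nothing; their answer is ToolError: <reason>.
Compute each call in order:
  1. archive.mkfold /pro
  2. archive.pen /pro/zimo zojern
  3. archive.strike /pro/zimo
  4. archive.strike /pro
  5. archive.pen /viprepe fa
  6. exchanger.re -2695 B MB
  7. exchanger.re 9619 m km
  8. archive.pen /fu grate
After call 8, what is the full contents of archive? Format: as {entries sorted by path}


Answer: {fu=grate, graflopr=mepla, treko=fodunet, viprepe=fa}

Derivation:
Act: archive.mkfold[p→/pro]
Obs: ok
Act: archive.pen[p→/pro/zimo; c→zojern]
Obs: created
Act: archive.strike[p→/pro/zimo]
Obs: ok
Act: archive.strike[p→/pro]
Obs: ok
Act: archive.pen[p→/viprepe; c→fa]
Obs: created
Act: exchanger.re[v→-2695; u_from→B; u_to→MB]
Obs: -539/200000
Act: exchanger.re[v→9619; u_from→m; u_to→km]
Obs: 9619/1000
Act: archive.pen[p→/fu; c→grate]
Obs: created


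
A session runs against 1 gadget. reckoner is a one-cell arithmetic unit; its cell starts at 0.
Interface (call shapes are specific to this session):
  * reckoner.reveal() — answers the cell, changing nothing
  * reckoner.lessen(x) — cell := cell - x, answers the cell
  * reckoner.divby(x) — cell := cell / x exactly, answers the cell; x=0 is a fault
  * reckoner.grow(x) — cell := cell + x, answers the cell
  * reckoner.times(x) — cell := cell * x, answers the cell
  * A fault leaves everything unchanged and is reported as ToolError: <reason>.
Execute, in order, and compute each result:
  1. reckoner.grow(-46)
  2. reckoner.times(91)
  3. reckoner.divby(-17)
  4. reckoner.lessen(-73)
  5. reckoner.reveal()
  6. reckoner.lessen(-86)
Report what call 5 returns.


Answer: 5427/17

Derivation:
[in] reckoner.grow x: -46
[out] -46
[in] reckoner.times x: 91
[out] -4186
[in] reckoner.divby x: -17
[out] 4186/17
[in] reckoner.lessen x: -73
[out] 5427/17
[in] reckoner.reveal
[out] 5427/17
[in] reckoner.lessen x: -86
[out] 6889/17


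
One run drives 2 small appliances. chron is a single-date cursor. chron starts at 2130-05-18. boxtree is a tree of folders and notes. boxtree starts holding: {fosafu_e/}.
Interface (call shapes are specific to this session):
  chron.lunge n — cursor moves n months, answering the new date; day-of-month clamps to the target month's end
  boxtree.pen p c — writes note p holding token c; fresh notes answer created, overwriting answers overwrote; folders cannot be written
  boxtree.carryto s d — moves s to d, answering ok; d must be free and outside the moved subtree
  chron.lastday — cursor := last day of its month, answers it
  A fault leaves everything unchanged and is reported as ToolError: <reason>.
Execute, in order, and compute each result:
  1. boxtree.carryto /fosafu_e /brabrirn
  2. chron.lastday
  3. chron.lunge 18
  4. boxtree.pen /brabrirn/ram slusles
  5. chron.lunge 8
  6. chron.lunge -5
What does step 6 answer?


Answer: 2132-02-29

Derivation:
% carryto(s=/fosafu_e, d=/brabrirn) => ok
% lastday() => 2130-05-31
% lunge(n=18) => 2131-11-30
% pen(p=/brabrirn/ram, c=slusles) => created
% lunge(n=8) => 2132-07-30
% lunge(n=-5) => 2132-02-29


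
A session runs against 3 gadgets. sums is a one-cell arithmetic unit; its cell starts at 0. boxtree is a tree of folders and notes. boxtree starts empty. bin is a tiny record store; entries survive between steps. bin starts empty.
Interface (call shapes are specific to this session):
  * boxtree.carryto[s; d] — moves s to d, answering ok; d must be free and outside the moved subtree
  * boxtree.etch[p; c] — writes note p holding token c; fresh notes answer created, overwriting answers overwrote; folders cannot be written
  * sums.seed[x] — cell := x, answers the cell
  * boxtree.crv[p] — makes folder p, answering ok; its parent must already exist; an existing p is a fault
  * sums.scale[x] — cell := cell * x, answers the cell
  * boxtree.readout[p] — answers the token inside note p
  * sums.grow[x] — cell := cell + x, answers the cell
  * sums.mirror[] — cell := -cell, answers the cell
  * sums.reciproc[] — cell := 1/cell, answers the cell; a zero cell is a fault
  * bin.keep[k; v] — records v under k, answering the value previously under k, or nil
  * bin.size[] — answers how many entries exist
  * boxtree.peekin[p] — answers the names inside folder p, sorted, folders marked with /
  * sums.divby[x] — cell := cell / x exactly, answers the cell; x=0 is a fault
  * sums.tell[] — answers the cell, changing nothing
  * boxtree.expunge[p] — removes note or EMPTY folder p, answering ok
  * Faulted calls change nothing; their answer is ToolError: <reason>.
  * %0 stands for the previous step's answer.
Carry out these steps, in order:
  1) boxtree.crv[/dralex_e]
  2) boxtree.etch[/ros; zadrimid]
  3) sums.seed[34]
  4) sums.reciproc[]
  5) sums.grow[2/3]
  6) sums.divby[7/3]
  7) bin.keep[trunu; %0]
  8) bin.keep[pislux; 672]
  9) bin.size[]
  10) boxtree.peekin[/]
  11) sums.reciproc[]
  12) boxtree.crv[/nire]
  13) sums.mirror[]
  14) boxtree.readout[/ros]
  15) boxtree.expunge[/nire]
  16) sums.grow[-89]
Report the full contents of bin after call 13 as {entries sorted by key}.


Answer: {pislux=672, trunu=71/238}

Derivation:
→ boxtree.crv(p='/dralex_e')
← ok
→ boxtree.etch(p='/ros', c='zadrimid')
← created
→ sums.seed(x='34')
← 34
→ sums.reciproc()
← 1/34
→ sums.grow(x='2/3')
← 71/102
→ sums.divby(x='7/3')
← 71/238
→ bin.keep(k='trunu', v='%0')
← nil
→ bin.keep(k='pislux', v='672')
← nil
→ bin.size()
← 2
→ boxtree.peekin(p='/')
← [dralex_e/, ros]
→ sums.reciproc()
← 238/71
→ boxtree.crv(p='/nire')
← ok
→ sums.mirror()
← -238/71
→ boxtree.readout(p='/ros')
← zadrimid
→ boxtree.expunge(p='/nire')
← ok
→ sums.grow(x='-89')
← -6557/71


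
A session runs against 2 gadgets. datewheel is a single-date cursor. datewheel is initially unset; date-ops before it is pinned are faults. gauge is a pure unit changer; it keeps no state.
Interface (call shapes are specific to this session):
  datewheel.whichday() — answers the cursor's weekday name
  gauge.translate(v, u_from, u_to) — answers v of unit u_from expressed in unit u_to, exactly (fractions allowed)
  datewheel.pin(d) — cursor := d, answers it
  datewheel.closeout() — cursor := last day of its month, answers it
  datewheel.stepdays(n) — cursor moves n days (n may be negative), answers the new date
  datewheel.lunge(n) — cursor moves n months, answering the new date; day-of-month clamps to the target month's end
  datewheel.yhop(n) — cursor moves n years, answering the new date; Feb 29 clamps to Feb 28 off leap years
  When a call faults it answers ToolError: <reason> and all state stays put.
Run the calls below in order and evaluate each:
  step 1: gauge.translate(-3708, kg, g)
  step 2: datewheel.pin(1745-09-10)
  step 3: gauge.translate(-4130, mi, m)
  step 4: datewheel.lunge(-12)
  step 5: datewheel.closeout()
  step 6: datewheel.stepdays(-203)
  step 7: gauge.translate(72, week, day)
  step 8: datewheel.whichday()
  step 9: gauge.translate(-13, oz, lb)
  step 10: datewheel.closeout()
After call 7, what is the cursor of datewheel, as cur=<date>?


// 1. gauge.translate(-3708, kg, g) ~> -3708000
// 2. datewheel.pin(1745-09-10) ~> 1745-09-10
// 3. gauge.translate(-4130, mi, m) ~> -166164768/25
// 4. datewheel.lunge(-12) ~> 1744-09-10
// 5. datewheel.closeout() ~> 1744-09-30
// 6. datewheel.stepdays(-203) ~> 1744-03-11
// 7. gauge.translate(72, week, day) ~> 504
// 8. datewheel.whichday() ~> Wednesday
// 9. gauge.translate(-13, oz, lb) ~> -13/16
// 10. datewheel.closeout() ~> 1744-03-31

Answer: cur=1744-03-11


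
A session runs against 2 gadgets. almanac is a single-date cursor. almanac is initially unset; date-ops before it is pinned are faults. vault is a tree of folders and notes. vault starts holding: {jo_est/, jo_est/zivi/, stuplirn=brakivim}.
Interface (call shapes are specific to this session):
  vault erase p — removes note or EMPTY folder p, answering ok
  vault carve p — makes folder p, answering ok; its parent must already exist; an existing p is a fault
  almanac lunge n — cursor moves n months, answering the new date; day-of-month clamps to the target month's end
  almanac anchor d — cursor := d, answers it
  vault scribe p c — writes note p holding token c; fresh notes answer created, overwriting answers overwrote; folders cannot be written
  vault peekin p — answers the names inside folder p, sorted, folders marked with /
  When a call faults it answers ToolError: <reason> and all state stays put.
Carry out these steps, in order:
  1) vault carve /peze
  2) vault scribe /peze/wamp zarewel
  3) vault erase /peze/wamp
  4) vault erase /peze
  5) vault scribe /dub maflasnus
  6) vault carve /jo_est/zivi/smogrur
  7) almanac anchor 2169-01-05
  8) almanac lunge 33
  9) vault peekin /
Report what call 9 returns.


Using vault carve on p=/peze, and observe ok.
Now I run vault scribe on p=/peze/wamp, c=zarewel, yielding created.
I use vault erase on p=/peze/wamp: ok.
Invoking vault erase on p=/peze, and observe ok.
I invoke vault scribe on p=/dub, c=maflasnus, — result: created.
I run vault carve on p=/jo_est/zivi/smogrur, and get ok.
Using almanac anchor on d=2169-01-05, — result: 2169-01-05.
Next I call almanac lunge on n=33, giving 2171-10-05.
Now I run vault peekin on p=/, and observe [dub, jo_est/, stuplirn].

Answer: [dub, jo_est/, stuplirn]


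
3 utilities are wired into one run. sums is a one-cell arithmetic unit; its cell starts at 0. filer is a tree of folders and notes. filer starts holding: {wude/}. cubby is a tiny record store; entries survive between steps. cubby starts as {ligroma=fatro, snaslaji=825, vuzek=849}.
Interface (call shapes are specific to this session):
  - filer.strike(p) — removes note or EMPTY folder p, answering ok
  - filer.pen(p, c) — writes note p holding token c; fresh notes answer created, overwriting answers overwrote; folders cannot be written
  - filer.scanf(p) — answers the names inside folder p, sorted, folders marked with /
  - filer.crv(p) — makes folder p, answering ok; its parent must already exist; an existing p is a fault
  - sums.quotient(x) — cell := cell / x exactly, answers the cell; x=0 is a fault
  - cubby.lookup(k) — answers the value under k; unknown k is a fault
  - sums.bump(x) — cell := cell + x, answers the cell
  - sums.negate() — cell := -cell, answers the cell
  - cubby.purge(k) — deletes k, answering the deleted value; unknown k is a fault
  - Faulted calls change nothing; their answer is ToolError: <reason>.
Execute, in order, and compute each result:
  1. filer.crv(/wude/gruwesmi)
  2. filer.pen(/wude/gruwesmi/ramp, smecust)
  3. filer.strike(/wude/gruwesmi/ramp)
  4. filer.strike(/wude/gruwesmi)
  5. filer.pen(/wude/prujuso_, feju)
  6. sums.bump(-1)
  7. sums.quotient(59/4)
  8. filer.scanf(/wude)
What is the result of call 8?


// 1. crv(p='/wude/gruwesmi') => ok
// 2. pen(p='/wude/gruwesmi/ramp', c='smecust') => created
// 3. strike(p='/wude/gruwesmi/ramp') => ok
// 4. strike(p='/wude/gruwesmi') => ok
// 5. pen(p='/wude/prujuso_', c='feju') => created
// 6. bump(x='-1') => -1
// 7. quotient(x='59/4') => -4/59
// 8. scanf(p='/wude') => [prujuso_]

Answer: [prujuso_]


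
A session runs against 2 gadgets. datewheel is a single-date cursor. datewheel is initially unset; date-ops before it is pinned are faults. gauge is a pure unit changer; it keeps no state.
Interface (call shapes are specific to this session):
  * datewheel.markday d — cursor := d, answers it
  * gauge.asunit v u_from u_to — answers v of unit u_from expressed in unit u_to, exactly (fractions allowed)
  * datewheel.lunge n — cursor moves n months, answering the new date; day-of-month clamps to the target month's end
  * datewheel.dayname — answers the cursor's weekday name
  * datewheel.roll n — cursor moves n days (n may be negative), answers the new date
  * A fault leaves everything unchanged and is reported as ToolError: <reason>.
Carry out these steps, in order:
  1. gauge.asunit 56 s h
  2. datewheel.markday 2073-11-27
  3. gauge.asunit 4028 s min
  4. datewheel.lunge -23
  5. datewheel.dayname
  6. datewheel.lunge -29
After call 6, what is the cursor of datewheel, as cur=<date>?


==> gauge.asunit(v=56, u_from=s, u_to=h)
<== 7/450
==> datewheel.markday(d=2073-11-27)
<== 2073-11-27
==> gauge.asunit(v=4028, u_from=s, u_to=min)
<== 1007/15
==> datewheel.lunge(n=-23)
<== 2071-12-27
==> datewheel.dayname()
<== Sunday
==> datewheel.lunge(n=-29)
<== 2069-07-27

Answer: cur=2069-07-27


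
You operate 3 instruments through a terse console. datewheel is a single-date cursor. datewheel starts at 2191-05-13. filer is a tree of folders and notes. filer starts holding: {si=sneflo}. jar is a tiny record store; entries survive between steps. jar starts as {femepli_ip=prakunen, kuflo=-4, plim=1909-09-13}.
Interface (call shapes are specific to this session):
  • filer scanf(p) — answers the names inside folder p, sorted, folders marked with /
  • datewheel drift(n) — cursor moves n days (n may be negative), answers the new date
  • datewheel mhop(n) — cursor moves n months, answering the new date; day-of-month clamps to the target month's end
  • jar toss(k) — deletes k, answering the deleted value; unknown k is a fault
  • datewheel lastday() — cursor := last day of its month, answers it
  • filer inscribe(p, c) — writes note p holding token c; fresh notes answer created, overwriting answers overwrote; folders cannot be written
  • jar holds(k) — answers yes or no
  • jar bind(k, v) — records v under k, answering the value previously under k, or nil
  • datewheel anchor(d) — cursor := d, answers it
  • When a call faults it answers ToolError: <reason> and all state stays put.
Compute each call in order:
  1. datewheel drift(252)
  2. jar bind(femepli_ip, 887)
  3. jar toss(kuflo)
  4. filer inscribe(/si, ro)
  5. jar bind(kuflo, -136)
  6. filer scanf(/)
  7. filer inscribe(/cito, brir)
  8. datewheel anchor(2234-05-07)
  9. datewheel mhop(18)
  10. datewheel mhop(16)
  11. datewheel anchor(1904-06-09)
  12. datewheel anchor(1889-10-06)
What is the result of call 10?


→ datewheel drift(n: 252)
← 2192-01-20
→ jar bind(k: femepli_ip, v: 887)
← prakunen
→ jar toss(k: kuflo)
← -4
→ filer inscribe(p: /si, c: ro)
← overwrote
→ jar bind(k: kuflo, v: -136)
← nil
→ filer scanf(p: /)
← [si]
→ filer inscribe(p: /cito, c: brir)
← created
→ datewheel anchor(d: 2234-05-07)
← 2234-05-07
→ datewheel mhop(n: 18)
← 2235-11-07
→ datewheel mhop(n: 16)
← 2237-03-07
→ datewheel anchor(d: 1904-06-09)
← 1904-06-09
→ datewheel anchor(d: 1889-10-06)
← 1889-10-06

Answer: 2237-03-07


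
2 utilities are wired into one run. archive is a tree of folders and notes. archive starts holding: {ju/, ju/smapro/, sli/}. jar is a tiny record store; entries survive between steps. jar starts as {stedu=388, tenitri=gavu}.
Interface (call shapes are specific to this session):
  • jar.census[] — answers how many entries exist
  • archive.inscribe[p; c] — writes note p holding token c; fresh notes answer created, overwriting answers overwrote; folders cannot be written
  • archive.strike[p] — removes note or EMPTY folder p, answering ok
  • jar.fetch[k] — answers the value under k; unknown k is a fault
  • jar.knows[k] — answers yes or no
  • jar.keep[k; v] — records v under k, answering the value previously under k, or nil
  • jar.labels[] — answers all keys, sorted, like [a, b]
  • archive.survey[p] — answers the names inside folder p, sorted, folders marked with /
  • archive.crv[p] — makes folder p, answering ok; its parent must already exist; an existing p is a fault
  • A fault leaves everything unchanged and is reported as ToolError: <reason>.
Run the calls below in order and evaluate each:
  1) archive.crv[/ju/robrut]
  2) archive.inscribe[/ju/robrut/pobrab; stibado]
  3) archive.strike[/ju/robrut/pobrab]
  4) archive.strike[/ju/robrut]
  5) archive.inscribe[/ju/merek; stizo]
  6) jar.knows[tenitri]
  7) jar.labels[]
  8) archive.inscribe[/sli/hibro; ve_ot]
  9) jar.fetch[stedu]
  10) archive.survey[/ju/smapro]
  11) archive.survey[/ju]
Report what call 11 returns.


Next I call archive.crv on p=/ju/robrut, → ok.
I invoke archive.inscribe on p=/ju/robrut/pobrab, c=stibado, which returns created.
I try archive.strike on p=/ju/robrut/pobrab: ok.
I invoke archive.strike on p=/ju/robrut, which returns ok.
Now I run archive.inscribe on p=/ju/merek, c=stizo, → created.
Then jar.knows on k=tenitri, and get yes.
I try jar.labels(), → [stedu, tenitri].
I use archive.inscribe on p=/sli/hibro, c=ve_ot, — result: created.
Then jar.fetch on k=stedu, and observe 388.
Calling archive.survey on p=/ju/smapro, → [].
I call archive.survey on p=/ju, and see [merek, smapro/].

Answer: [merek, smapro/]


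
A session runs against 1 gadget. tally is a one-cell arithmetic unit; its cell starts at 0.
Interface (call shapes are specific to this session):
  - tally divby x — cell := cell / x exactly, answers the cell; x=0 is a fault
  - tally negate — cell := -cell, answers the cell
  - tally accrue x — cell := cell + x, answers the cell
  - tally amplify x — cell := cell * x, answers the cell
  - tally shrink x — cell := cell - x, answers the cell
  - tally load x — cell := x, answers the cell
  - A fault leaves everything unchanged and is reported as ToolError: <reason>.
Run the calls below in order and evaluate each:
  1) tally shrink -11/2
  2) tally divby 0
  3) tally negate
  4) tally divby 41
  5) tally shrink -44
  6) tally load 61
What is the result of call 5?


>>> tally shrink x→-11/2
  11/2
>>> tally divby x→0
  ToolError: division by zero
>>> tally negate
  -11/2
>>> tally divby x→41
  -11/82
>>> tally shrink x→-44
  3597/82
>>> tally load x→61
  61

Answer: 3597/82


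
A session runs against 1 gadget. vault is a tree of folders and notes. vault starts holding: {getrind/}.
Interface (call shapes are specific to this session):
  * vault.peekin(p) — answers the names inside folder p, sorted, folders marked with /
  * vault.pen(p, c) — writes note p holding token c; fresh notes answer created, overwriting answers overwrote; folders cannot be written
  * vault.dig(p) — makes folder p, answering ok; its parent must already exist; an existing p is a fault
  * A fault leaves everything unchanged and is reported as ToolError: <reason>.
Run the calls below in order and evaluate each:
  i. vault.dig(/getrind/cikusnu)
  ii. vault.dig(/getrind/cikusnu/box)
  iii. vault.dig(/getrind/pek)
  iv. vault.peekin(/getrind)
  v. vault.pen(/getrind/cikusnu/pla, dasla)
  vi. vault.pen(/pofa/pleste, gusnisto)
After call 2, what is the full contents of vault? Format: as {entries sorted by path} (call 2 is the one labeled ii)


Answer: {getrind/, getrind/cikusnu/, getrind/cikusnu/box/}

Derivation:
==> vault.dig(/getrind/cikusnu)
<== ok
==> vault.dig(/getrind/cikusnu/box)
<== ok
==> vault.dig(/getrind/pek)
<== ok
==> vault.peekin(/getrind)
<== [cikusnu/, pek/]
==> vault.pen(/getrind/cikusnu/pla, dasla)
<== created
==> vault.pen(/pofa/pleste, gusnisto)
<== ToolError: no parent


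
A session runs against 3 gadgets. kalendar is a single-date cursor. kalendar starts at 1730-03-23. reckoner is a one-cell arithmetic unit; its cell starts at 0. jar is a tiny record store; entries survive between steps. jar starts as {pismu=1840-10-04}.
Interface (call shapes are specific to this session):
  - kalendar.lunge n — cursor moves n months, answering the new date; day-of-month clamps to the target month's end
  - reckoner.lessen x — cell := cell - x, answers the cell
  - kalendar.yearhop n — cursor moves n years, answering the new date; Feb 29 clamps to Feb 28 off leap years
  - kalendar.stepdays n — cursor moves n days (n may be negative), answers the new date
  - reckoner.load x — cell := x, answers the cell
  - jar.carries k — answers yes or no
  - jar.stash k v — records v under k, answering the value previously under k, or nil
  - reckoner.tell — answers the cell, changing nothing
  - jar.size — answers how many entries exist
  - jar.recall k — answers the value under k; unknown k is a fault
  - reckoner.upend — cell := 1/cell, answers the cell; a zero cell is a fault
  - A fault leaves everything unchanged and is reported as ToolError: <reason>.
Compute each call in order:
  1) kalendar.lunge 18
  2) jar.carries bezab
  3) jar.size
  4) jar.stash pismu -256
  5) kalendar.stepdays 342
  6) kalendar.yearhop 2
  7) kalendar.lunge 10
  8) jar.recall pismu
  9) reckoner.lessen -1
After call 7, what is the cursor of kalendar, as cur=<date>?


·→ lunge(n=18)
·← 1731-09-23
·→ carries(k=bezab)
·← no
·→ size()
·← 1
·→ stash(k=pismu, v=-256)
·← 1840-10-04
·→ stepdays(n=342)
·← 1732-08-30
·→ yearhop(n=2)
·← 1734-08-30
·→ lunge(n=10)
·← 1735-06-30
·→ recall(k=pismu)
·← -256
·→ lessen(x=-1)
·← 1

Answer: cur=1735-06-30


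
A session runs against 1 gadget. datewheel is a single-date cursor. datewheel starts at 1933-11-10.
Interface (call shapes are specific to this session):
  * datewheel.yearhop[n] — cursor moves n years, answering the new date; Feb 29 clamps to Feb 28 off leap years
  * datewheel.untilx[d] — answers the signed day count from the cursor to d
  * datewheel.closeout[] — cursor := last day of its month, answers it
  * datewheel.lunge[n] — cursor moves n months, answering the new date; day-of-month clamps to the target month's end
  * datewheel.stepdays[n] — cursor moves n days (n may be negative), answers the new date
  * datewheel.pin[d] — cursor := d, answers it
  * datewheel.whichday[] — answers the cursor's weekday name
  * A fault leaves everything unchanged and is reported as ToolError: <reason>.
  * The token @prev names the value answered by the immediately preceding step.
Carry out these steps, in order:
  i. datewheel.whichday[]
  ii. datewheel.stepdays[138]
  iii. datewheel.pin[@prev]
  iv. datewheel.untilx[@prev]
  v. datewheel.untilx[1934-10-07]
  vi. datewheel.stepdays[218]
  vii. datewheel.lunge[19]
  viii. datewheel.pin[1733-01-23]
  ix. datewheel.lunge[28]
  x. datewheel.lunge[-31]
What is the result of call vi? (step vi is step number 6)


Answer: 1934-11-01

Derivation:
% whichday
  Friday
% stepdays n=138
  1934-03-28
% pin d=@prev
  1934-03-28
% untilx d=@prev
  0
% untilx d=1934-10-07
  193
% stepdays n=218
  1934-11-01
% lunge n=19
  1936-06-01
% pin d=1733-01-23
  1733-01-23
% lunge n=28
  1735-05-23
% lunge n=-31
  1732-10-23


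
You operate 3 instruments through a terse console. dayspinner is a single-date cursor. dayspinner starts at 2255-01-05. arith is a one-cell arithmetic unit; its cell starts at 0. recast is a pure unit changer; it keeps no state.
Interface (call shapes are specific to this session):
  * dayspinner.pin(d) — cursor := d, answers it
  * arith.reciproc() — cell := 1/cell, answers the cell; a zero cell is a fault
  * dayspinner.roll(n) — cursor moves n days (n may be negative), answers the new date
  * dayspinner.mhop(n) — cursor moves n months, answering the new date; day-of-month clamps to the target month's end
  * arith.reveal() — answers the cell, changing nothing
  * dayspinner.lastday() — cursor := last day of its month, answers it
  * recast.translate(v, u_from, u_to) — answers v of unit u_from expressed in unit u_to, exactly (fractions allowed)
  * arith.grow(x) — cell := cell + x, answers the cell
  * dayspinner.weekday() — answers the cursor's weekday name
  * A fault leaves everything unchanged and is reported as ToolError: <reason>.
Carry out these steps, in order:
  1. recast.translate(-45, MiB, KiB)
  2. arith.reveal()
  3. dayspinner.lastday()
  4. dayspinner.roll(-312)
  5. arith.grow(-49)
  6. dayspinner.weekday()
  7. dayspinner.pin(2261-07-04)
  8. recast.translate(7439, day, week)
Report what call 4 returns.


Answer: 2254-03-25

Derivation:
>> translate(-45, MiB, KiB)
<< -46080
>> reveal()
<< 0
>> lastday()
<< 2255-01-31
>> roll(-312)
<< 2254-03-25
>> grow(-49)
<< -49
>> weekday()
<< Saturday
>> pin(2261-07-04)
<< 2261-07-04
>> translate(7439, day, week)
<< 7439/7


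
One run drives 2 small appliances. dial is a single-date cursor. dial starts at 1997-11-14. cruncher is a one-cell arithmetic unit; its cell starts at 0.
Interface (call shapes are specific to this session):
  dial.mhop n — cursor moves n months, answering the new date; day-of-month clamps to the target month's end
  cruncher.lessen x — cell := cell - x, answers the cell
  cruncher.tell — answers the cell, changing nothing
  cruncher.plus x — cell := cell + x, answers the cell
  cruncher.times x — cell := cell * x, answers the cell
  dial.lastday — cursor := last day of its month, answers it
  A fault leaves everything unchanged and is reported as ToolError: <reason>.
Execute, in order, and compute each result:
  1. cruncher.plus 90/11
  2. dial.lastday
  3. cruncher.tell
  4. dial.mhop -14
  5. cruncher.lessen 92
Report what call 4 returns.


% cruncher.plus(90/11) => 90/11
% dial.lastday() => 1997-11-30
% cruncher.tell() => 90/11
% dial.mhop(-14) => 1996-09-30
% cruncher.lessen(92) => -922/11

Answer: 1996-09-30


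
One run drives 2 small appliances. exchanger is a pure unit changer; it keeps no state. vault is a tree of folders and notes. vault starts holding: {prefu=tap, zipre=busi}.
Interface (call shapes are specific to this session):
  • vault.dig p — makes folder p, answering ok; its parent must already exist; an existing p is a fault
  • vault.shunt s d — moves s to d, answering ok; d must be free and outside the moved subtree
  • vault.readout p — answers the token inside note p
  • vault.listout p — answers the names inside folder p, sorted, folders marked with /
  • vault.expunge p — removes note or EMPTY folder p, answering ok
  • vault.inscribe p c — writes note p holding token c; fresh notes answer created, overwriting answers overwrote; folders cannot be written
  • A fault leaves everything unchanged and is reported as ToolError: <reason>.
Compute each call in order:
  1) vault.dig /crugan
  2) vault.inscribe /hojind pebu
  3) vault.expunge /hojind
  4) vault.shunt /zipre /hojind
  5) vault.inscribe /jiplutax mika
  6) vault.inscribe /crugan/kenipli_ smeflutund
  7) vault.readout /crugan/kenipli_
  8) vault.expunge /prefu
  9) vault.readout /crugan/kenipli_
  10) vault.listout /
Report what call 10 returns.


Answer: [crugan/, hojind, jiplutax]

Derivation:
Then vault.dig passing /crugan, and observe ok.
Using vault.inscribe passing /hojind, pebu: created.
Using vault.expunge passing /hojind, giving ok.
I try vault.shunt passing /zipre, /hojind, — result: ok.
I call vault.inscribe passing /jiplutax, mika, → created.
Then vault.inscribe passing /crugan/kenipli_, smeflutund, and get created.
I invoke vault.readout passing /crugan/kenipli_: smeflutund.
Invoking vault.expunge passing /prefu, → ok.
I call vault.readout passing /crugan/kenipli_, yielding smeflutund.
I try vault.listout passing /, which returns [crugan/, hojind, jiplutax].


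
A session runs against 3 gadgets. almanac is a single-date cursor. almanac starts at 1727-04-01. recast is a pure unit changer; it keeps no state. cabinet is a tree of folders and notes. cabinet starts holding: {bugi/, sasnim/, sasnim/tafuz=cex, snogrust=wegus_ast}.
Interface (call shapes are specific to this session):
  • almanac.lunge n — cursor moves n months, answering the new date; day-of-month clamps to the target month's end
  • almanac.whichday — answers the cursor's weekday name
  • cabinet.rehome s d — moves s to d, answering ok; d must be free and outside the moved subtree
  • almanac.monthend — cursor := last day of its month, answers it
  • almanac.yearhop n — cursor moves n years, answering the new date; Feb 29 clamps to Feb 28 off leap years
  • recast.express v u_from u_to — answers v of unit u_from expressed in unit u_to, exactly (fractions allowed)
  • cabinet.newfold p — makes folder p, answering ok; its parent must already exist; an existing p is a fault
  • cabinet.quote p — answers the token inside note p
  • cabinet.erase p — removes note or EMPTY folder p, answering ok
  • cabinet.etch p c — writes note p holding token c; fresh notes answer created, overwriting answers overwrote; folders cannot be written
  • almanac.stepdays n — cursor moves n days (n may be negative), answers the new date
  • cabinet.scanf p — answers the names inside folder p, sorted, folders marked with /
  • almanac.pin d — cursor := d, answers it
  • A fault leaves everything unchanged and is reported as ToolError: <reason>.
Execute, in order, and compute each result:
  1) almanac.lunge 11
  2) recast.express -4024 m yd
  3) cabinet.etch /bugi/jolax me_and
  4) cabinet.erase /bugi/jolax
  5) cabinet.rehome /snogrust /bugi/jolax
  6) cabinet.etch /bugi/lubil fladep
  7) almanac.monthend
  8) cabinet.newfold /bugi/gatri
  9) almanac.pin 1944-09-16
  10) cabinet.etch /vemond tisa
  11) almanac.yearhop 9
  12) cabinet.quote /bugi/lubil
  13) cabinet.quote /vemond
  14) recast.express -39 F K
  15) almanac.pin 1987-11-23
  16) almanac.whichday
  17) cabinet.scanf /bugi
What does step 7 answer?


Answer: 1728-03-31

Derivation:
I try almanac.lunge using n: 11, and see 1728-03-01.
Next I call recast.express using v: -4024, u_from: m, u_to: yd, — result: -5030000/1143.
Invoking cabinet.etch using p: /bugi/jolax, c: me_and: created.
Then cabinet.erase using p: /bugi/jolax, and see ok.
I call cabinet.rehome using s: /snogrust, d: /bugi/jolax, — result: ok.
I run cabinet.etch using p: /bugi/lubil, c: fladep, giving created.
Next I call almanac.monthend, and observe 1728-03-31.
Using cabinet.newfold using p: /bugi/gatri, and get ok.
Using almanac.pin using d: 1944-09-16: 1944-09-16.
I run cabinet.etch using p: /vemond, c: tisa, yielding created.
I call almanac.yearhop using n: 9, — result: 1953-09-16.
Using cabinet.quote using p: /bugi/lubil, and observe fladep.
Then cabinet.quote using p: /vemond, → tisa.
Next I call recast.express using v: -39, u_from: F, u_to: K, and get 42067/180.
Invoking almanac.pin using d: 1987-11-23, and see 1987-11-23.
Next I call almanac.whichday(), → Monday.
Now I run cabinet.scanf using p: /bugi: [gatri/, jolax, lubil].
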